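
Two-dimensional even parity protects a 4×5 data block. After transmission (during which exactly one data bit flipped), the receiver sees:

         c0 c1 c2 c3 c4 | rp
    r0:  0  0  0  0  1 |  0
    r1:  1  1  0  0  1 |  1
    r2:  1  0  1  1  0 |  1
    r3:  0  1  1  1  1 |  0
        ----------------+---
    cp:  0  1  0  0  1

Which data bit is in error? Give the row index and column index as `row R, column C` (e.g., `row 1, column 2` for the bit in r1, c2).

row 0, column 1

Recompute each row's even parity and compare to rp:
  r0: data parity 1, sent rp 0 → mismatch
  r1: data parity 1, sent rp 1 → ok
  r2: data parity 1, sent rp 1 → ok
  r3: data parity 0, sent rp 0 → ok
Recompute each column's even parity and compare to cp:
  c0: data parity 0, sent cp 0 → ok
  c1: data parity 0, sent cp 1 → mismatch
  c2: data parity 0, sent cp 0 → ok
  c3: data parity 0, sent cp 0 → ok
  c4: data parity 1, sent cp 1 → ok
Exactly one row (r0) and one column (c1) fail → the flipped bit is at their intersection.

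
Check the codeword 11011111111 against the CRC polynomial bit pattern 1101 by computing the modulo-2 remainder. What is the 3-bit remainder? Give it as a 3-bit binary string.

000

Modulo-2 division of 11011111111 by 1101:
  pos 0: 1101 XOR 1101 = 0000
  pos 4: 1111 XOR 1101 = 0010
  pos 6: 1011 XOR 1101 = 0110
  pos 7: 1101 XOR 1101 = 0000
Remainder = 000 (zero — the frame passes the CRC check).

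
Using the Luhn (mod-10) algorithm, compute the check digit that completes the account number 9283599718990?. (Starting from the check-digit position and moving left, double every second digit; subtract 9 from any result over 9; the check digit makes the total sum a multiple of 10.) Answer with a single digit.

5

Partial digits right→left: 0 9 9 8 1 7 9 9 5 3 8 2 9
Double every second digit counting from the check-digit position (so the 1st, 3rd, 5th, ... of the partial from the right).
  doubled (with −9 where >9): 0 9 2 9 1 7 9 → sum 37
  kept as-is: 9 8 7 9 3 2 → sum 38
Total = 37 + 38 = 75.
Check digit = (10 − (75 mod 10)) mod 10 = 5.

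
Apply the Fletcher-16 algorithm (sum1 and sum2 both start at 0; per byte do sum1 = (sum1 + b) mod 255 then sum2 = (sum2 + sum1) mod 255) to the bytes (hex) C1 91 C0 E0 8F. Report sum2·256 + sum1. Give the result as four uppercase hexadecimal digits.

Running sums (mod 255):
  after byte 0 (C1): sum1=193, sum2=193
  after byte 1 (91): sum1=83, sum2=21
  after byte 2 (C0): sum1=20, sum2=41
  after byte 3 (E0): sum1=244, sum2=30
  after byte 4 (8F): sum1=132, sum2=162
Checksum = sum2·256 + sum1 = 162·256 + 132 = 41604 = 0xA284.

A284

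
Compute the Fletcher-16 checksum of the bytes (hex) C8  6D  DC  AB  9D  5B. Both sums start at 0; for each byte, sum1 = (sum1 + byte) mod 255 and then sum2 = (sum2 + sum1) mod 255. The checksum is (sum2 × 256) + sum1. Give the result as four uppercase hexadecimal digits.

E4B7

Running sums (mod 255):
  after byte 0 (C8): sum1=200, sum2=200
  after byte 1 (6D): sum1=54, sum2=254
  after byte 2 (DC): sum1=19, sum2=18
  after byte 3 (AB): sum1=190, sum2=208
  after byte 4 (9D): sum1=92, sum2=45
  after byte 5 (5B): sum1=183, sum2=228
Checksum = sum2·256 + sum1 = 228·256 + 183 = 58551 = 0xE4B7.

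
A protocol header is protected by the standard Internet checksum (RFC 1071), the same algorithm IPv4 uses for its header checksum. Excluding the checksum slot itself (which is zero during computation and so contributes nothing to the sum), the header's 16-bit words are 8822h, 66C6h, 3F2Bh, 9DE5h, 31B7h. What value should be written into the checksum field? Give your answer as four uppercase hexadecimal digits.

One's-complement addition (fold any carry out of bit 15 back into bit 0):
  0x8822 + 0x66C6 = 0x0EEE8
  0xEEE8 + 0x3F2B = 0x12E13 → wrap carry → 0x2E14
  0x2E14 + 0x9DE5 = 0x0CBF9
  0xCBF9 + 0x31B7 = 0x0FDB0
One's-complement sum = 0xFDB0.
Checksum = ~0xFDB0 & 0xFFFF = 0x024F.

024F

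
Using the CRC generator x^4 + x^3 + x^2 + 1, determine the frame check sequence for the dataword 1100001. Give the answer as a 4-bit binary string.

Append 4 zeros: 11000010000. Divide by 11101 (XOR where the leading bit is 1):
  pos 0: 11000 XOR 11101 = 00101
  pos 2: 10101 XOR 11101 = 01000
  pos 3: 10000 XOR 11101 = 01101
  pos 4: 11010 XOR 11101 = 00111
  pos 6: 11100 XOR 11101 = 00001
Remainder (last 4 bits) = 0001. This is the CRC / FCS.

0001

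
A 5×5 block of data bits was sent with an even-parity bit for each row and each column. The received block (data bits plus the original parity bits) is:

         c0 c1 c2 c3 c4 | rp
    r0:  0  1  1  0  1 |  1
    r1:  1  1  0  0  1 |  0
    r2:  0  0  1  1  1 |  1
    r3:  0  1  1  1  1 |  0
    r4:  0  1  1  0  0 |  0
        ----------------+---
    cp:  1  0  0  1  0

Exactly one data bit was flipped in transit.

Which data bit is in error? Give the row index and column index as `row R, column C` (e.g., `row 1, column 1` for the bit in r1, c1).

row 1, column 3

Recompute each row's even parity and compare to rp:
  r0: data parity 1, sent rp 1 → ok
  r1: data parity 1, sent rp 0 → mismatch
  r2: data parity 1, sent rp 1 → ok
  r3: data parity 0, sent rp 0 → ok
  r4: data parity 0, sent rp 0 → ok
Recompute each column's even parity and compare to cp:
  c0: data parity 1, sent cp 1 → ok
  c1: data parity 0, sent cp 0 → ok
  c2: data parity 0, sent cp 0 → ok
  c3: data parity 0, sent cp 1 → mismatch
  c4: data parity 0, sent cp 0 → ok
Exactly one row (r1) and one column (c3) fail → the flipped bit is at their intersection.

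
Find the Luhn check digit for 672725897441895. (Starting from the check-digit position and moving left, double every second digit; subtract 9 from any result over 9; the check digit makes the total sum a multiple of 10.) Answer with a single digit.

Partial digits right→left: 5 9 8 1 4 4 7 9 8 5 2 7 2 7 6
Double every second digit counting from the check-digit position (so the 1st, 3rd, 5th, ... of the partial from the right).
  doubled (with −9 where >9): 1 7 8 5 7 4 4 3 → sum 39
  kept as-is: 9 1 4 9 5 7 7 → sum 42
Total = 39 + 42 = 81.
Check digit = (10 − (81 mod 10)) mod 10 = 9.

9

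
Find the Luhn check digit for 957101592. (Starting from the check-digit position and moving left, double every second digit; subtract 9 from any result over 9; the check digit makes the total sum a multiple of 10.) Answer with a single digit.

5

Partial digits right→left: 2 9 5 1 0 1 7 5 9
Double every second digit counting from the check-digit position (so the 1st, 3rd, 5th, ... of the partial from the right).
  doubled (with −9 where >9): 4 1 0 5 9 → sum 19
  kept as-is: 9 1 1 5 → sum 16
Total = 19 + 16 = 35.
Check digit = (10 − (35 mod 10)) mod 10 = 5.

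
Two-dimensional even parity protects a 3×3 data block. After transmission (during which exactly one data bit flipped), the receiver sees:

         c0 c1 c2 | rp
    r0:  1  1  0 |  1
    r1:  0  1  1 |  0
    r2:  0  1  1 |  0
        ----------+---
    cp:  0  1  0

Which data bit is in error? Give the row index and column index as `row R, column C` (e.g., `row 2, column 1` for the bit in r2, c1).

Recompute each row's even parity and compare to rp:
  r0: data parity 0, sent rp 1 → mismatch
  r1: data parity 0, sent rp 0 → ok
  r2: data parity 0, sent rp 0 → ok
Recompute each column's even parity and compare to cp:
  c0: data parity 1, sent cp 0 → mismatch
  c1: data parity 1, sent cp 1 → ok
  c2: data parity 0, sent cp 0 → ok
Exactly one row (r0) and one column (c0) fail → the flipped bit is at their intersection.

row 0, column 0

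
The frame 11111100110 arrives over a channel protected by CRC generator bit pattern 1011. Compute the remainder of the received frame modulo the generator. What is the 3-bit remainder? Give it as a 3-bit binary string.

000

Modulo-2 division of 11111100110 by 1011:
  pos 0: 1111 XOR 1011 = 0100
  pos 1: 1001 XOR 1011 = 0010
  pos 3: 1010 XOR 1011 = 0001
  pos 6: 1011 XOR 1011 = 0000
Remainder = 000 (zero — the frame passes the CRC check).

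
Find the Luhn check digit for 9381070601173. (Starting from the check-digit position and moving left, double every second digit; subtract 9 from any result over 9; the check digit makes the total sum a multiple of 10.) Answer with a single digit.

1

Partial digits right→left: 3 7 1 1 0 6 0 7 0 1 8 3 9
Double every second digit counting from the check-digit position (so the 1st, 3rd, 5th, ... of the partial from the right).
  doubled (with −9 where >9): 6 2 0 0 0 7 9 → sum 24
  kept as-is: 7 1 6 7 1 3 → sum 25
Total = 24 + 25 = 49.
Check digit = (10 − (49 mod 10)) mod 10 = 1.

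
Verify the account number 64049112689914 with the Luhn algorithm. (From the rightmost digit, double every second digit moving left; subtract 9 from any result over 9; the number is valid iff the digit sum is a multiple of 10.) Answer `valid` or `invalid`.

From the right, keep odd positions and double even positions (subtract 9 from any doubled value over 9):
  doubled (positions 2,4,...): 2 9 3 2 9 0 3 → sum 28
  kept (positions 1,3,...): 4 9 8 2 1 4 4 → sum 32
Total = 60.
60 mod 10 = 0, so the number is valid.

valid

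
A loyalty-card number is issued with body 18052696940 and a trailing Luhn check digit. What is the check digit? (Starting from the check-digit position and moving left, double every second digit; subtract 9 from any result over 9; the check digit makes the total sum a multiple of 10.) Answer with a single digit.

Partial digits right→left: 0 4 9 6 9 6 2 5 0 8 1
Double every second digit counting from the check-digit position (so the 1st, 3rd, 5th, ... of the partial from the right).
  doubled (with −9 where >9): 0 9 9 4 0 2 → sum 24
  kept as-is: 4 6 6 5 8 → sum 29
Total = 24 + 29 = 53.
Check digit = (10 − (53 mod 10)) mod 10 = 7.

7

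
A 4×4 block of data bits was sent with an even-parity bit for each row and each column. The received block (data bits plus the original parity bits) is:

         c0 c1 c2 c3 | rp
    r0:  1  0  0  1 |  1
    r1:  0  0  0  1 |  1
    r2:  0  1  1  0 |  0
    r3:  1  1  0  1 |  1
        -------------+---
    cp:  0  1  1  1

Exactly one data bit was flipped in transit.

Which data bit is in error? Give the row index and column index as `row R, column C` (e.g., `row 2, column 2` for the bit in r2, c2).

row 0, column 1

Recompute each row's even parity and compare to rp:
  r0: data parity 0, sent rp 1 → mismatch
  r1: data parity 1, sent rp 1 → ok
  r2: data parity 0, sent rp 0 → ok
  r3: data parity 1, sent rp 1 → ok
Recompute each column's even parity and compare to cp:
  c0: data parity 0, sent cp 0 → ok
  c1: data parity 0, sent cp 1 → mismatch
  c2: data parity 1, sent cp 1 → ok
  c3: data parity 1, sent cp 1 → ok
Exactly one row (r0) and one column (c1) fail → the flipped bit is at their intersection.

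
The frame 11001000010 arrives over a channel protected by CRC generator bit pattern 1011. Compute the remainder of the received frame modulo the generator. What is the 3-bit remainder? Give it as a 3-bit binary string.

000

Modulo-2 division of 11001000010 by 1011:
  pos 0: 1100 XOR 1011 = 0111
  pos 1: 1111 XOR 1011 = 0100
  pos 2: 1000 XOR 1011 = 0011
  pos 4: 1100 XOR 1011 = 0111
  pos 5: 1110 XOR 1011 = 0101
  pos 6: 1011 XOR 1011 = 0000
Remainder = 000 (zero — the frame passes the CRC check).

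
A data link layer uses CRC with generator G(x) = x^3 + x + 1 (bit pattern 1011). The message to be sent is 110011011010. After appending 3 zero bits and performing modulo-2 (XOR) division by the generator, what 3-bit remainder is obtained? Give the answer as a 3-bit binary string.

001

Append 3 zeros: 110011011010000. Divide by 1011 (XOR where the leading bit is 1):
  pos 0: 1100 XOR 1011 = 0111
  pos 1: 1111 XOR 1011 = 0100
  pos 2: 1001 XOR 1011 = 0010
  pos 4: 1001 XOR 1011 = 0010
  pos 6: 1010 XOR 1011 = 0001
  pos 9: 1100 XOR 1011 = 0111
  pos 10: 1110 XOR 1011 = 0101
  pos 11: 1010 XOR 1011 = 0001
Remainder (last 3 bits) = 001. This is the CRC / FCS.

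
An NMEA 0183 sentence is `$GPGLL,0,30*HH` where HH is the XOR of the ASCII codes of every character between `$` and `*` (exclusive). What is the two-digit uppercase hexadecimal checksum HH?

XOR the ASCII codes of the payload characters:
  'G' = 0x47 → acc = 0x47
  'P' = 0x50 → acc = 0x17
  'G' = 0x47 → acc = 0x50
  'L' = 0x4C → acc = 0x1C
  'L' = 0x4C → acc = 0x50
  ',' = 0x2C → acc = 0x7C
  '0' = 0x30 → acc = 0x4C
  ',' = 0x2C → acc = 0x60
  '3' = 0x33 → acc = 0x53
  '0' = 0x30 → acc = 0x63
Checksum = 0x63.

63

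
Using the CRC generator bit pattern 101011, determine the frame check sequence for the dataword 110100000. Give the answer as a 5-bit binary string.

10110

Append 5 zeros: 11010000000000. Divide by 101011 (XOR where the leading bit is 1):
  pos 0: 110100 XOR 101011 = 011111
  pos 1: 111110 XOR 101011 = 010101
  pos 2: 101010 XOR 101011 = 000001
  pos 7: 100000 XOR 101011 = 001011
Remainder (last 5 bits) = 10110. This is the CRC / FCS.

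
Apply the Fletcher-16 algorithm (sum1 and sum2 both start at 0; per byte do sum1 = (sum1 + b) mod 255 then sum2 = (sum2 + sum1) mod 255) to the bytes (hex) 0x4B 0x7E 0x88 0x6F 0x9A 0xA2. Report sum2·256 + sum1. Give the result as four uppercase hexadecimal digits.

Running sums (mod 255):
  after byte 0 (0x4B): sum1=75, sum2=75
  after byte 1 (0x7E): sum1=201, sum2=21
  after byte 2 (0x88): sum1=82, sum2=103
  after byte 3 (0x6F): sum1=193, sum2=41
  after byte 4 (0x9A): sum1=92, sum2=133
  after byte 5 (0xA2): sum1=254, sum2=132
Checksum = sum2·256 + sum1 = 132·256 + 254 = 34046 = 0x84FE.

84FE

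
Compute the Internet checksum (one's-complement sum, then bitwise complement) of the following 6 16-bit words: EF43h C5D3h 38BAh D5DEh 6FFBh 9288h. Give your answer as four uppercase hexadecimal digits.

One's-complement addition (fold any carry out of bit 15 back into bit 0):
  0xEF43 + 0xC5D3 = 0x1B516 → wrap carry → 0xB517
  0xB517 + 0x38BA = 0x0EDD1
  0xEDD1 + 0xD5DE = 0x1C3AF → wrap carry → 0xC3B0
  0xC3B0 + 0x6FFB = 0x133AB → wrap carry → 0x33AC
  0x33AC + 0x9288 = 0x0C634
One's-complement sum = 0xC634.
Checksum = ~0xC634 & 0xFFFF = 0x39CB.

39CB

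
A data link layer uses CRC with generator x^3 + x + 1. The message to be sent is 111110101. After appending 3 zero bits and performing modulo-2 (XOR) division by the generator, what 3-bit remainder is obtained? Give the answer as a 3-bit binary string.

Append 3 zeros: 111110101000. Divide by 1011 (XOR where the leading bit is 1):
  pos 0: 1111 XOR 1011 = 0100
  pos 1: 1001 XOR 1011 = 0010
  pos 3: 1001 XOR 1011 = 0010
  pos 5: 1001 XOR 1011 = 0010
  pos 7: 1000 XOR 1011 = 0011
Remainder (last 3 bits) = 110. This is the CRC / FCS.

110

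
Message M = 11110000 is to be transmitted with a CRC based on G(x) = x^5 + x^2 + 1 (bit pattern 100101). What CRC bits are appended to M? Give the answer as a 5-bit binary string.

Append 5 zeros: 1111000000000. Divide by 100101 (XOR where the leading bit is 1):
  pos 0: 111100 XOR 100101 = 011001
  pos 1: 110010 XOR 100101 = 010111
  pos 2: 101110 XOR 100101 = 001011
  pos 4: 101100 XOR 100101 = 001001
  pos 6: 100100 XOR 100101 = 000001
Remainder (last 5 bits) = 00010. This is the CRC / FCS.

00010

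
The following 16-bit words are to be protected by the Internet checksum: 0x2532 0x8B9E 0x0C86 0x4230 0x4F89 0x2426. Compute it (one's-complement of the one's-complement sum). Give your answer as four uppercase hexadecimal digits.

One's-complement addition (fold any carry out of bit 15 back into bit 0):
  0x2532 + 0x8B9E = 0x0B0D0
  0xB0D0 + 0x0C86 = 0x0BD56
  0xBD56 + 0x4230 = 0x0FF86
  0xFF86 + 0x4F89 = 0x14F0F → wrap carry → 0x4F10
  0x4F10 + 0x2426 = 0x07336
One's-complement sum = 0x7336.
Checksum = ~0x7336 & 0xFFFF = 0x8CC9.

8CC9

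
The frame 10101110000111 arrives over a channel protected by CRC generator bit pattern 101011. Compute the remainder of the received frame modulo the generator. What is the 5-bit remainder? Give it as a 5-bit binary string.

Modulo-2 division of 10101110000111 by 101011:
  pos 0: 101011 XOR 101011 = 000000
  pos 6: 100001 XOR 101011 = 001010
  pos 8: 101011 XOR 101011 = 000000
Remainder = 00000 (zero — the frame passes the CRC check).

00000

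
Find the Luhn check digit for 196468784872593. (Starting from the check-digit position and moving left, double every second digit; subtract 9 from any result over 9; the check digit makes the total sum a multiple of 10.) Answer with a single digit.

9

Partial digits right→left: 3 9 5 2 7 8 4 8 7 8 6 4 6 9 1
Double every second digit counting from the check-digit position (so the 1st, 3rd, 5th, ... of the partial from the right).
  doubled (with −9 where >9): 6 1 5 8 5 3 3 2 → sum 33
  kept as-is: 9 2 8 8 8 4 9 → sum 48
Total = 33 + 48 = 81.
Check digit = (10 − (81 mod 10)) mod 10 = 9.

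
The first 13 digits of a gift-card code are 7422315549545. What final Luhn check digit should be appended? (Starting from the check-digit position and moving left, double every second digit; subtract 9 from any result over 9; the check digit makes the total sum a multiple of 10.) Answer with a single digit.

9

Partial digits right→left: 5 4 5 9 4 5 5 1 3 2 2 4 7
Double every second digit counting from the check-digit position (so the 1st, 3rd, 5th, ... of the partial from the right).
  doubled (with −9 where >9): 1 1 8 1 6 4 5 → sum 26
  kept as-is: 4 9 5 1 2 4 → sum 25
Total = 26 + 25 = 51.
Check digit = (10 − (51 mod 10)) mod 10 = 9.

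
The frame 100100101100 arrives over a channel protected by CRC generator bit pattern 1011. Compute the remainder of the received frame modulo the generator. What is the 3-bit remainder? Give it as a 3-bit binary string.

100

Modulo-2 division of 100100101100 by 1011:
  pos 0: 1001 XOR 1011 = 0010
  pos 2: 1000 XOR 1011 = 0011
  pos 4: 1110 XOR 1011 = 0101
  pos 5: 1011 XOR 1011 = 0000
Remainder = 100 (nonzero — an error is detected).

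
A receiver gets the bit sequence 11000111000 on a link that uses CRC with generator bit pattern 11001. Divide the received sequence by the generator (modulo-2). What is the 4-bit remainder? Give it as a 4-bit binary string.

0101

Modulo-2 division of 11000111000 by 11001:
  pos 0: 11000 XOR 11001 = 00001
  pos 4: 11110 XOR 11001 = 00111
  pos 6: 11100 XOR 11001 = 00101
Remainder = 0101 (nonzero — an error is detected).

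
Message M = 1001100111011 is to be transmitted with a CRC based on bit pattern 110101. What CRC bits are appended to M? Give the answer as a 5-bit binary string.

Append 5 zeros: 100110011101100000. Divide by 110101 (XOR where the leading bit is 1):
  pos 0: 100110 XOR 110101 = 010011
  pos 1: 100110 XOR 110101 = 010011
  pos 2: 100111 XOR 110101 = 010010
  pos 3: 100101 XOR 110101 = 010000
  pos 4: 100001 XOR 110101 = 010100
  pos 5: 101000 XOR 110101 = 011101
  pos 6: 111011 XOR 110101 = 001110
  pos 8: 111010 XOR 110101 = 001111
  pos 10: 111100 XOR 110101 = 001001
  pos 12: 100100 XOR 110101 = 010001
Remainder (last 5 bits) = 10001. This is the CRC / FCS.

10001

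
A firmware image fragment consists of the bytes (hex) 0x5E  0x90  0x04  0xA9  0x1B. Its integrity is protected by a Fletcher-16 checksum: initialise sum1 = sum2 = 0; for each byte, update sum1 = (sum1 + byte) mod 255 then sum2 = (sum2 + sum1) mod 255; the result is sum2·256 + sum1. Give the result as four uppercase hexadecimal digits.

Running sums (mod 255):
  after byte 0 (0x5E): sum1=94, sum2=94
  after byte 1 (0x90): sum1=238, sum2=77
  after byte 2 (0x04): sum1=242, sum2=64
  after byte 3 (0xA9): sum1=156, sum2=220
  after byte 4 (0x1B): sum1=183, sum2=148
Checksum = sum2·256 + sum1 = 148·256 + 183 = 38071 = 0x94B7.

94B7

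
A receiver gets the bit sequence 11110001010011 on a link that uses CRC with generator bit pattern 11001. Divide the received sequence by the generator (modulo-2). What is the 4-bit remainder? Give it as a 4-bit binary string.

Modulo-2 division of 11110001010011 by 11001:
  pos 0: 11110 XOR 11001 = 00111
  pos 2: 11100 XOR 11001 = 00101
  pos 4: 10110 XOR 11001 = 01111
  pos 5: 11111 XOR 11001 = 00110
  pos 7: 11000 XOR 11001 = 00001
Remainder = 0111 (nonzero — an error is detected).

0111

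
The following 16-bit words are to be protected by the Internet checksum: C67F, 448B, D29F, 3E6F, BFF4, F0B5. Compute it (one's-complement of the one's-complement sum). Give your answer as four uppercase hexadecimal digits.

One's-complement addition (fold any carry out of bit 15 back into bit 0):
  0xC67F + 0x448B = 0x10B0A → wrap carry → 0x0B0B
  0x0B0B + 0xD29F = 0x0DDAA
  0xDDAA + 0x3E6F = 0x11C19 → wrap carry → 0x1C1A
  0x1C1A + 0xBFF4 = 0x0DC0E
  0xDC0E + 0xF0B5 = 0x1CCC3 → wrap carry → 0xCCC4
One's-complement sum = 0xCCC4.
Checksum = ~0xCCC4 & 0xFFFF = 0x333B.

333B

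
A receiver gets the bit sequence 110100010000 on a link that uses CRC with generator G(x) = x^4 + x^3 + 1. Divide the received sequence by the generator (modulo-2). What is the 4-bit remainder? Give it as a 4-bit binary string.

Modulo-2 division of 110100010000 by 11001:
  pos 0: 11010 XOR 11001 = 00011
  pos 3: 11001 XOR 11001 = 00000
Remainder = 0000 (zero — the frame passes the CRC check).

0000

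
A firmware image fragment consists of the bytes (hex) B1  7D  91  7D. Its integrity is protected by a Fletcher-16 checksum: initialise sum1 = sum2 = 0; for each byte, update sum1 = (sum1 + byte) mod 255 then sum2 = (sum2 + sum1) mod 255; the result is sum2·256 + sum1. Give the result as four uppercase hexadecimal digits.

DF3E

Running sums (mod 255):
  after byte 0 (B1): sum1=177, sum2=177
  after byte 1 (7D): sum1=47, sum2=224
  after byte 2 (91): sum1=192, sum2=161
  after byte 3 (7D): sum1=62, sum2=223
Checksum = sum2·256 + sum1 = 223·256 + 62 = 57150 = 0xDF3E.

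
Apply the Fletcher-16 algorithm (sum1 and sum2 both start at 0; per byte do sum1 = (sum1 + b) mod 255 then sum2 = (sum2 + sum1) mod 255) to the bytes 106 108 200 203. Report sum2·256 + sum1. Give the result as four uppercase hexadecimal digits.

4C6B

Running sums (mod 255):
  after byte 0 (106): sum1=106, sum2=106
  after byte 1 (108): sum1=214, sum2=65
  after byte 2 (200): sum1=159, sum2=224
  after byte 3 (203): sum1=107, sum2=76
Checksum = sum2·256 + sum1 = 76·256 + 107 = 19563 = 0x4C6B.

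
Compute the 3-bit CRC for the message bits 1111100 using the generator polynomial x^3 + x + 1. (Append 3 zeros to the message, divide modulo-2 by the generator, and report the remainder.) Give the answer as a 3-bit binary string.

Append 3 zeros: 1111100000. Divide by 1011 (XOR where the leading bit is 1):
  pos 0: 1111 XOR 1011 = 0100
  pos 1: 1001 XOR 1011 = 0010
  pos 3: 1000 XOR 1011 = 0011
  pos 5: 1100 XOR 1011 = 0111
  pos 6: 1110 XOR 1011 = 0101
Remainder (last 3 bits) = 101. This is the CRC / FCS.

101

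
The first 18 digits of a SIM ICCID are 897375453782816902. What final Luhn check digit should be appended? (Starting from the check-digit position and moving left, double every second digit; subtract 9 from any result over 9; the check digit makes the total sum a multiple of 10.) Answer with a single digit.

8

Partial digits right→left: 2 0 9 6 1 8 2 8 7 3 5 4 5 7 3 7 9 8
Double every second digit counting from the check-digit position (so the 1st, 3rd, 5th, ... of the partial from the right).
  doubled (with −9 where >9): 4 9 2 4 5 1 1 6 9 → sum 41
  kept as-is: 0 6 8 8 3 4 7 7 8 → sum 51
Total = 41 + 51 = 92.
Check digit = (10 − (92 mod 10)) mod 10 = 8.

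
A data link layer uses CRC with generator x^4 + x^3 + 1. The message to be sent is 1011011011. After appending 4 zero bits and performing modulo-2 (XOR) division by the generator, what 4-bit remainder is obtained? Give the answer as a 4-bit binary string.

Append 4 zeros: 10110110110000. Divide by 11001 (XOR where the leading bit is 1):
  pos 0: 10110 XOR 11001 = 01111
  pos 1: 11111 XOR 11001 = 00110
  pos 3: 11010 XOR 11001 = 00011
  pos 6: 11110 XOR 11001 = 00111
  pos 8: 11100 XOR 11001 = 00101
Remainder (last 4 bits) = 1010. This is the CRC / FCS.

1010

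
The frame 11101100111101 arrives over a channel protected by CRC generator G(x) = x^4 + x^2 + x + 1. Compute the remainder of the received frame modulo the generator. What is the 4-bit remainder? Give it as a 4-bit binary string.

0000

Modulo-2 division of 11101100111101 by 10111:
  pos 0: 11101 XOR 10111 = 01010
  pos 1: 10101 XOR 10111 = 00010
  pos 4: 10001 XOR 10111 = 00110
  pos 6: 11011 XOR 10111 = 01100
  pos 7: 11001 XOR 10111 = 01110
  pos 8: 11100 XOR 10111 = 01011
  pos 9: 10111 XOR 10111 = 00000
Remainder = 0000 (zero — the frame passes the CRC check).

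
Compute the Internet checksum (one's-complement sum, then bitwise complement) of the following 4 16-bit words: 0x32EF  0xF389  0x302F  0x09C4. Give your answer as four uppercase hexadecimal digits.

One's-complement addition (fold any carry out of bit 15 back into bit 0):
  0x32EF + 0xF389 = 0x12678 → wrap carry → 0x2679
  0x2679 + 0x302F = 0x056A8
  0x56A8 + 0x09C4 = 0x0606C
One's-complement sum = 0x606C.
Checksum = ~0x606C & 0xFFFF = 0x9F93.

9F93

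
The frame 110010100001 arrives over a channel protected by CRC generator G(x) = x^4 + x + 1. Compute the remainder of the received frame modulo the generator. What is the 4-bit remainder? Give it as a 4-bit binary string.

Modulo-2 division of 110010100001 by 10011:
  pos 0: 11001 XOR 10011 = 01010
  pos 1: 10100 XOR 10011 = 00111
  pos 3: 11110 XOR 10011 = 01101
  pos 4: 11010 XOR 10011 = 01001
  pos 5: 10010 XOR 10011 = 00001
Remainder = 0101 (nonzero — an error is detected).

0101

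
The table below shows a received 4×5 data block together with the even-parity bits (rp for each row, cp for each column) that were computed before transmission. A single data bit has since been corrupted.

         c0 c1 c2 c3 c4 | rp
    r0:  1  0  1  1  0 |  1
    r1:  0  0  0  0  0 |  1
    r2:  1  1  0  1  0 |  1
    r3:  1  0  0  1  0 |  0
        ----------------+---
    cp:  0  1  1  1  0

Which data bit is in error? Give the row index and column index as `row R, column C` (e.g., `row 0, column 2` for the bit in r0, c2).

row 1, column 0

Recompute each row's even parity and compare to rp:
  r0: data parity 1, sent rp 1 → ok
  r1: data parity 0, sent rp 1 → mismatch
  r2: data parity 1, sent rp 1 → ok
  r3: data parity 0, sent rp 0 → ok
Recompute each column's even parity and compare to cp:
  c0: data parity 1, sent cp 0 → mismatch
  c1: data parity 1, sent cp 1 → ok
  c2: data parity 1, sent cp 1 → ok
  c3: data parity 1, sent cp 1 → ok
  c4: data parity 0, sent cp 0 → ok
Exactly one row (r1) and one column (c0) fail → the flipped bit is at their intersection.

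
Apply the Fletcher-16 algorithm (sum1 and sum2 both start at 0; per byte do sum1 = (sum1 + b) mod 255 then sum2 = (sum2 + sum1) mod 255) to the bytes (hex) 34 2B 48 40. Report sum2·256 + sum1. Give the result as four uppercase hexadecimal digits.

23E7

Running sums (mod 255):
  after byte 0 (34): sum1=52, sum2=52
  after byte 1 (2B): sum1=95, sum2=147
  after byte 2 (48): sum1=167, sum2=59
  after byte 3 (40): sum1=231, sum2=35
Checksum = sum2·256 + sum1 = 35·256 + 231 = 9191 = 0x23E7.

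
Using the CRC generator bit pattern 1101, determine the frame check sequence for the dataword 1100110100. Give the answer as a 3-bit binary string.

100

Append 3 zeros: 1100110100000. Divide by 1101 (XOR where the leading bit is 1):
  pos 0: 1100 XOR 1101 = 0001
  pos 3: 1110 XOR 1101 = 0011
  pos 5: 1110 XOR 1101 = 0011
  pos 7: 1100 XOR 1101 = 0001
Remainder (last 3 bits) = 100. This is the CRC / FCS.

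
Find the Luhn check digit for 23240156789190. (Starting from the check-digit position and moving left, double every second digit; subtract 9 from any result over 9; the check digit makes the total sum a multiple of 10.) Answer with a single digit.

Partial digits right→left: 0 9 1 9 8 7 6 5 1 0 4 2 3 2
Double every second digit counting from the check-digit position (so the 1st, 3rd, 5th, ... of the partial from the right).
  doubled (with −9 where >9): 0 2 7 3 2 8 6 → sum 28
  kept as-is: 9 9 7 5 0 2 2 → sum 34
Total = 28 + 34 = 62.
Check digit = (10 − (62 mod 10)) mod 10 = 8.

8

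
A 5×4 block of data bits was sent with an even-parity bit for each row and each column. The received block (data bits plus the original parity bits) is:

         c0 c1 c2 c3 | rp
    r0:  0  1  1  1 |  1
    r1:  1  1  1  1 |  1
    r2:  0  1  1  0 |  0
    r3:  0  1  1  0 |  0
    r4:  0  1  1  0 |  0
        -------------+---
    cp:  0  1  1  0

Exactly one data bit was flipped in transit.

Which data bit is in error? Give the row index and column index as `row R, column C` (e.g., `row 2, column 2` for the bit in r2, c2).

Recompute each row's even parity and compare to rp:
  r0: data parity 1, sent rp 1 → ok
  r1: data parity 0, sent rp 1 → mismatch
  r2: data parity 0, sent rp 0 → ok
  r3: data parity 0, sent rp 0 → ok
  r4: data parity 0, sent rp 0 → ok
Recompute each column's even parity and compare to cp:
  c0: data parity 1, sent cp 0 → mismatch
  c1: data parity 1, sent cp 1 → ok
  c2: data parity 1, sent cp 1 → ok
  c3: data parity 0, sent cp 0 → ok
Exactly one row (r1) and one column (c0) fail → the flipped bit is at their intersection.

row 1, column 0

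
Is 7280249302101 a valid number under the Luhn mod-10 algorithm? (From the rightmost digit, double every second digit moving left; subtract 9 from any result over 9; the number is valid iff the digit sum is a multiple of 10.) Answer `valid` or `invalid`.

From the right, keep odd positions and double even positions (subtract 9 from any doubled value over 9):
  doubled (positions 2,4,...): 0 4 6 8 0 4 → sum 22
  kept (positions 1,3,...): 1 1 0 9 2 8 7 → sum 28
Total = 50.
50 mod 10 = 0, so the number is valid.

valid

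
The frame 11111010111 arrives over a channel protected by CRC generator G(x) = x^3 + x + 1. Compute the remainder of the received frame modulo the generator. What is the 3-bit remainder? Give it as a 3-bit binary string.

000

Modulo-2 division of 11111010111 by 1011:
  pos 0: 1111 XOR 1011 = 0100
  pos 1: 1001 XOR 1011 = 0010
  pos 3: 1001 XOR 1011 = 0010
  pos 5: 1001 XOR 1011 = 0010
  pos 7: 1011 XOR 1011 = 0000
Remainder = 000 (zero — the frame passes the CRC check).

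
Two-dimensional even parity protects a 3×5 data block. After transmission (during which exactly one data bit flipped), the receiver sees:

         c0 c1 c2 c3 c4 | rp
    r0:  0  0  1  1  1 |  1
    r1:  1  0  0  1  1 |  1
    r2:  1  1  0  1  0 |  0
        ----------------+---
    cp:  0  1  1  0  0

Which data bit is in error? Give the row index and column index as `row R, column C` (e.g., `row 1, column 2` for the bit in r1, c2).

Recompute each row's even parity and compare to rp:
  r0: data parity 1, sent rp 1 → ok
  r1: data parity 1, sent rp 1 → ok
  r2: data parity 1, sent rp 0 → mismatch
Recompute each column's even parity and compare to cp:
  c0: data parity 0, sent cp 0 → ok
  c1: data parity 1, sent cp 1 → ok
  c2: data parity 1, sent cp 1 → ok
  c3: data parity 1, sent cp 0 → mismatch
  c4: data parity 0, sent cp 0 → ok
Exactly one row (r2) and one column (c3) fail → the flipped bit is at their intersection.

row 2, column 3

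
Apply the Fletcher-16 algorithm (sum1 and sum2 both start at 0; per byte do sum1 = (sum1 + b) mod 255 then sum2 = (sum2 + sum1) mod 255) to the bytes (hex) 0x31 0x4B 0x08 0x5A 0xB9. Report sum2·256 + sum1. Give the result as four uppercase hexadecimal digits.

A998

Running sums (mod 255):
  after byte 0 (0x31): sum1=49, sum2=49
  after byte 1 (0x4B): sum1=124, sum2=173
  after byte 2 (0x08): sum1=132, sum2=50
  after byte 3 (0x5A): sum1=222, sum2=17
  after byte 4 (0xB9): sum1=152, sum2=169
Checksum = sum2·256 + sum1 = 169·256 + 152 = 43416 = 0xA998.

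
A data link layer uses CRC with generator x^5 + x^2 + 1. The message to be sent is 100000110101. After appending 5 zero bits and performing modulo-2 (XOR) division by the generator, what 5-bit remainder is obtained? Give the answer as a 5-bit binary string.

Append 5 zeros: 10000011010100000. Divide by 100101 (XOR where the leading bit is 1):
  pos 0: 100000 XOR 100101 = 000101
  pos 3: 101110 XOR 100101 = 001011
  pos 5: 101110 XOR 100101 = 001011
  pos 7: 101110 XOR 100101 = 001011
  pos 9: 101100 XOR 100101 = 001001
  pos 11: 100100 XOR 100101 = 000001
Remainder (last 5 bits) = 00001. This is the CRC / FCS.

00001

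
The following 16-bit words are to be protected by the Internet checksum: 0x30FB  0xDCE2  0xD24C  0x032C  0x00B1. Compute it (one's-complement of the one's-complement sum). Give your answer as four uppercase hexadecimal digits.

1BF8

One's-complement addition (fold any carry out of bit 15 back into bit 0):
  0x30FB + 0xDCE2 = 0x10DDD → wrap carry → 0x0DDE
  0x0DDE + 0xD24C = 0x0E02A
  0xE02A + 0x032C = 0x0E356
  0xE356 + 0x00B1 = 0x0E407
One's-complement sum = 0xE407.
Checksum = ~0xE407 & 0xFFFF = 0x1BF8.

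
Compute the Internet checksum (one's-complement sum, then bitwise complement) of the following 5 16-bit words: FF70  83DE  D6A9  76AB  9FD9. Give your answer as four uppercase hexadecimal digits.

One's-complement addition (fold any carry out of bit 15 back into bit 0):
  0xFF70 + 0x83DE = 0x1834E → wrap carry → 0x834F
  0x834F + 0xD6A9 = 0x159F8 → wrap carry → 0x59F9
  0x59F9 + 0x76AB = 0x0D0A4
  0xD0A4 + 0x9FD9 = 0x1707D → wrap carry → 0x707E
One's-complement sum = 0x707E.
Checksum = ~0x707E & 0xFFFF = 0x8F81.

8F81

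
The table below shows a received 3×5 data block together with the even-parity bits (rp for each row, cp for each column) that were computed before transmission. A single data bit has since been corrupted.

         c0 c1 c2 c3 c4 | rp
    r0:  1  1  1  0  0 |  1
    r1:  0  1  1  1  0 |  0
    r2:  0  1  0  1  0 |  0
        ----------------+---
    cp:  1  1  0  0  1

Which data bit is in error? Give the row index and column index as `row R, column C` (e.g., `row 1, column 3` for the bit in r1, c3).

Recompute each row's even parity and compare to rp:
  r0: data parity 1, sent rp 1 → ok
  r1: data parity 1, sent rp 0 → mismatch
  r2: data parity 0, sent rp 0 → ok
Recompute each column's even parity and compare to cp:
  c0: data parity 1, sent cp 1 → ok
  c1: data parity 1, sent cp 1 → ok
  c2: data parity 0, sent cp 0 → ok
  c3: data parity 0, sent cp 0 → ok
  c4: data parity 0, sent cp 1 → mismatch
Exactly one row (r1) and one column (c4) fail → the flipped bit is at their intersection.

row 1, column 4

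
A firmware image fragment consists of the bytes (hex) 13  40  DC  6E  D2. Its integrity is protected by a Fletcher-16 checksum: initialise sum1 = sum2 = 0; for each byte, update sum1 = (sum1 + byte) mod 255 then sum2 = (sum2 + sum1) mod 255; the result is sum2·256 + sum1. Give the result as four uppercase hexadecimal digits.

A671

Running sums (mod 255):
  after byte 0 (13): sum1=19, sum2=19
  after byte 1 (40): sum1=83, sum2=102
  after byte 2 (DC): sum1=48, sum2=150
  after byte 3 (6E): sum1=158, sum2=53
  after byte 4 (D2): sum1=113, sum2=166
Checksum = sum2·256 + sum1 = 166·256 + 113 = 42609 = 0xA671.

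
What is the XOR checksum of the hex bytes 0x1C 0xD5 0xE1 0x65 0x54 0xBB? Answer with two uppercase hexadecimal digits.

XOR the bytes together:
  start with 0x1C
  0x1C ⊕ 0xD5 = 0xC9
  0xC9 ⊕ 0xE1 = 0x28
  0x28 ⊕ 0x65 = 0x4D
  0x4D ⊕ 0x54 = 0x19
  0x19 ⊕ 0xBB = 0xA2

A2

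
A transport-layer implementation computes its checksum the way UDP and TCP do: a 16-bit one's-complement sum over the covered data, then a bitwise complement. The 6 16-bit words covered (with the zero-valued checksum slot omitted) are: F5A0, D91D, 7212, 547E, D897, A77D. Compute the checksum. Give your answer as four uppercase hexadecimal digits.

One's-complement addition (fold any carry out of bit 15 back into bit 0):
  0xF5A0 + 0xD91D = 0x1CEBD → wrap carry → 0xCEBE
  0xCEBE + 0x7212 = 0x140D0 → wrap carry → 0x40D1
  0x40D1 + 0x547E = 0x0954F
  0x954F + 0xD897 = 0x16DE6 → wrap carry → 0x6DE7
  0x6DE7 + 0xA77D = 0x11564 → wrap carry → 0x1565
One's-complement sum = 0x1565.
Checksum = ~0x1565 & 0xFFFF = 0xEA9A.

EA9A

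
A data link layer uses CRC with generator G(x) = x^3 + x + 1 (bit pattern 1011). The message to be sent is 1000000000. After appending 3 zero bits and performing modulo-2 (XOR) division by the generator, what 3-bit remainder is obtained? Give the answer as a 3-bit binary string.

Append 3 zeros: 1000000000000. Divide by 1011 (XOR where the leading bit is 1):
  pos 0: 1000 XOR 1011 = 0011
  pos 2: 1100 XOR 1011 = 0111
  pos 3: 1110 XOR 1011 = 0101
  pos 4: 1010 XOR 1011 = 0001
  pos 7: 1000 XOR 1011 = 0011
  pos 9: 1100 XOR 1011 = 0111
Remainder (last 3 bits) = 111. This is the CRC / FCS.

111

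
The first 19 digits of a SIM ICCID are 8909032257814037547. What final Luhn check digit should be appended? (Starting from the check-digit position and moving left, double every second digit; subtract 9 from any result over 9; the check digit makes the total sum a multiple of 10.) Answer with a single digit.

Partial digits right→left: 7 4 5 7 3 0 4 1 8 7 5 2 2 3 0 9 0 9 8
Double every second digit counting from the check-digit position (so the 1st, 3rd, 5th, ... of the partial from the right).
  doubled (with −9 where >9): 5 1 6 8 7 1 4 0 0 7 → sum 39
  kept as-is: 4 7 0 1 7 2 3 9 9 → sum 42
Total = 39 + 42 = 81.
Check digit = (10 − (81 mod 10)) mod 10 = 9.

9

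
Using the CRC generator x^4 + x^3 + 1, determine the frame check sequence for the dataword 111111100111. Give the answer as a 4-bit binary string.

0111

Append 4 zeros: 1111111001110000. Divide by 11001 (XOR where the leading bit is 1):
  pos 0: 11111 XOR 11001 = 00110
  pos 2: 11011 XOR 11001 = 00010
  pos 5: 10001 XOR 11001 = 01000
  pos 6: 10001 XOR 11001 = 01000
  pos 7: 10001 XOR 11001 = 01000
  pos 8: 10000 XOR 11001 = 01001
  pos 9: 10010 XOR 11001 = 01011
  pos 10: 10110 XOR 11001 = 01111
  pos 11: 11110 XOR 11001 = 00111
Remainder (last 4 bits) = 0111. This is the CRC / FCS.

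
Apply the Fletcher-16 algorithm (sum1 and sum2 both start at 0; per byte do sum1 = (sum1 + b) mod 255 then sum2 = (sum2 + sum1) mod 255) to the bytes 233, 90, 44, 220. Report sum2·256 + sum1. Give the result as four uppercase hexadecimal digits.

Running sums (mod 255):
  after byte 0 (233): sum1=233, sum2=233
  after byte 1 (90): sum1=68, sum2=46
  after byte 2 (44): sum1=112, sum2=158
  after byte 3 (220): sum1=77, sum2=235
Checksum = sum2·256 + sum1 = 235·256 + 77 = 60237 = 0xEB4D.

EB4D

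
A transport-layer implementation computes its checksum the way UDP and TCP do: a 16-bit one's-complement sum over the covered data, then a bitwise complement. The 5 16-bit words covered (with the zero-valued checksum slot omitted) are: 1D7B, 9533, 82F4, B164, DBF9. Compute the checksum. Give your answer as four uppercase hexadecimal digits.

One's-complement addition (fold any carry out of bit 15 back into bit 0):
  0x1D7B + 0x9533 = 0x0B2AE
  0xB2AE + 0x82F4 = 0x135A2 → wrap carry → 0x35A3
  0x35A3 + 0xB164 = 0x0E707
  0xE707 + 0xDBF9 = 0x1C300 → wrap carry → 0xC301
One's-complement sum = 0xC301.
Checksum = ~0xC301 & 0xFFFF = 0x3CFE.

3CFE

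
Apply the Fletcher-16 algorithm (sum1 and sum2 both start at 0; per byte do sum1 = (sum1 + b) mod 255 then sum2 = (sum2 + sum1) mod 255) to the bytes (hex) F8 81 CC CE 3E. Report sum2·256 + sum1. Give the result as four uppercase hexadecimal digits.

2554

Running sums (mod 255):
  after byte 0 (F8): sum1=248, sum2=248
  after byte 1 (81): sum1=122, sum2=115
  after byte 2 (CC): sum1=71, sum2=186
  after byte 3 (CE): sum1=22, sum2=208
  after byte 4 (3E): sum1=84, sum2=37
Checksum = sum2·256 + sum1 = 37·256 + 84 = 9556 = 0x2554.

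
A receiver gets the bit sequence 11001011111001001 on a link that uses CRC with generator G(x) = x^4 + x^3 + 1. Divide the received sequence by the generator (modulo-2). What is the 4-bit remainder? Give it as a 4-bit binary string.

Modulo-2 division of 11001011111001001 by 11001:
  pos 0: 11001 XOR 11001 = 00000
  pos 6: 11111 XOR 11001 = 00110
  pos 8: 11000 XOR 11001 = 00001
  pos 12: 11001 XOR 11001 = 00000
Remainder = 0000 (zero — the frame passes the CRC check).

0000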